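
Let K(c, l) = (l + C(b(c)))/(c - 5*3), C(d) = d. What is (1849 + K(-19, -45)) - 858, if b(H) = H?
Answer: 16879/17 ≈ 992.88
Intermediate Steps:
K(c, l) = (c + l)/(-15 + c) (K(c, l) = (l + c)/(c - 5*3) = (c + l)/(c - 15) = (c + l)/(-15 + c))
(1849 + K(-19, -45)) - 858 = (1849 + (-19 - 45)/(-15 - 19)) - 858 = (1849 - 64/(-34)) - 858 = (1849 - 1/34*(-64)) - 858 = (1849 + 32/17) - 858 = 31465/17 - 858 = 16879/17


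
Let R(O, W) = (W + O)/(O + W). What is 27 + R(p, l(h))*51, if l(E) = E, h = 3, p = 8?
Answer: 78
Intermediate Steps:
R(O, W) = 1 (R(O, W) = (O + W)/(O + W) = 1)
27 + R(p, l(h))*51 = 27 + 1*51 = 27 + 51 = 78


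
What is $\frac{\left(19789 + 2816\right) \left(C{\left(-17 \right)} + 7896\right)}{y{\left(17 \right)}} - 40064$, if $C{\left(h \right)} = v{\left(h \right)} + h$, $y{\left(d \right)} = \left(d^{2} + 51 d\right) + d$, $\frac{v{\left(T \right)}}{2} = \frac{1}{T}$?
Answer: $\frac{742940027}{6647} \approx 1.1177 \cdot 10^{5}$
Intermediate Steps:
$v{\left(T \right)} = \frac{2}{T}$
$y{\left(d \right)} = d^{2} + 52 d$
$C{\left(h \right)} = h + \frac{2}{h}$ ($C{\left(h \right)} = \frac{2}{h} + h = h + \frac{2}{h}$)
$\frac{\left(19789 + 2816\right) \left(C{\left(-17 \right)} + 7896\right)}{y{\left(17 \right)}} - 40064 = \frac{\left(19789 + 2816\right) \left(\left(-17 + \frac{2}{-17}\right) + 7896\right)}{17 \left(52 + 17\right)} - 40064 = \frac{22605 \left(\left(-17 + 2 \left(- \frac{1}{17}\right)\right) + 7896\right)}{17 \cdot 69} - 40064 = \frac{22605 \left(\left(-17 - \frac{2}{17}\right) + 7896\right)}{1173} - 40064 = 22605 \left(- \frac{291}{17} + 7896\right) \frac{1}{1173} - 40064 = 22605 \cdot \frac{133941}{17} \cdot \frac{1}{1173} - 40064 = \frac{3027736305}{17} \cdot \frac{1}{1173} - 40064 = \frac{1009245435}{6647} - 40064 = \frac{742940027}{6647}$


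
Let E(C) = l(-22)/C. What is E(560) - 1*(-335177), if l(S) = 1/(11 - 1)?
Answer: 1876991201/5600 ≈ 3.3518e+5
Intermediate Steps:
l(S) = 1/10
E(C) = 1/(10*C)
E(560) - 1*(-335177) = (1/10)/560 - 1*(-335177) = (1/10)*(1/560) + 335177 = 1/5600 + 335177 = 1876991201/5600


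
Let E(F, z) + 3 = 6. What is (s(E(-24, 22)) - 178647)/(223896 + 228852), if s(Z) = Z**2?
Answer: -29773/75458 ≈ -0.39456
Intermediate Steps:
E(F, z) = 3 (E(F, z) = -3 + 6 = 3)
(s(E(-24, 22)) - 178647)/(223896 + 228852) = (3**2 - 178647)/(223896 + 228852) = (9 - 178647)/452748 = -178638*1/452748 = -29773/75458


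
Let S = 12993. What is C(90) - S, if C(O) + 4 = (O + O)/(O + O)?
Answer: -12996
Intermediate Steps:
C(O) = -3 (C(O) = -4 + (O + O)/(O + O) = -4 + (2*O)/((2*O)) = -4 + (2*O)*(1/(2*O)) = -4 + 1 = -3)
C(90) - S = -3 - 1*12993 = -3 - 12993 = -12996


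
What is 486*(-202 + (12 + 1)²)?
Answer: -16038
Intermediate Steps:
486*(-202 + (12 + 1)²) = 486*(-202 + 13²) = 486*(-202 + 169) = 486*(-33) = -16038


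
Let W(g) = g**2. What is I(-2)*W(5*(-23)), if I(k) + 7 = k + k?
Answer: -145475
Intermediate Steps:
I(k) = -7 + 2*k (I(k) = -7 + (k + k) = -7 + 2*k)
I(-2)*W(5*(-23)) = (-7 + 2*(-2))*(5*(-23))**2 = (-7 - 4)*(-115)**2 = -11*13225 = -145475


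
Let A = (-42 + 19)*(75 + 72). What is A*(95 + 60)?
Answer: -524055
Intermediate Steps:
A = -3381 (A = -23*147 = -3381)
A*(95 + 60) = -3381*(95 + 60) = -3381*155 = -524055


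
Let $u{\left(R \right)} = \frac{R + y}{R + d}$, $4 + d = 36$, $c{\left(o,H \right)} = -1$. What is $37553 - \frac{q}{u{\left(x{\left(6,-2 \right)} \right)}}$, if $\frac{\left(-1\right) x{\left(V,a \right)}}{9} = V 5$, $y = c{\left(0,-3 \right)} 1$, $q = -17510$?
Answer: $\frac{14344243}{271} \approx 52931.0$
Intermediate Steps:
$y = -1$ ($y = \left(-1\right) 1 = -1$)
$d = 32$ ($d = -4 + 36 = 32$)
$x{\left(V,a \right)} = - 45 V$ ($x{\left(V,a \right)} = - 9 V 5 = - 9 \cdot 5 V = - 45 V$)
$u{\left(R \right)} = \frac{-1 + R}{32 + R}$ ($u{\left(R \right)} = \frac{R - 1}{R + 32} = \frac{-1 + R}{32 + R}$)
$37553 - \frac{q}{u{\left(x{\left(6,-2 \right)} \right)}} = 37553 - - \frac{17510}{\frac{1}{32 - 270} \left(-1 - 270\right)} = 37553 - - \frac{17510}{\frac{1}{-238} \left(-271\right)} = 37553 - - \frac{17510}{\left(- \frac{1}{238}\right) \left(-271\right)} = 37553 - - \frac{17510}{\frac{271}{238}} = 37553 - \left(-17510\right) \frac{238}{271} = 37553 - - \frac{4167380}{271} = 37553 + \frac{4167380}{271} = \frac{14344243}{271}$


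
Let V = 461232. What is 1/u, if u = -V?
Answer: -1/461232 ≈ -2.1681e-6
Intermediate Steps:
u = -461232 (u = -1*461232 = -461232)
1/u = 1/(-461232) = -1/461232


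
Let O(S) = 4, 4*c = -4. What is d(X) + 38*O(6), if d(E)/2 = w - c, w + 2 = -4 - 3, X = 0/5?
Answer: 136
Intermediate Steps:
c = -1 (c = (¼)*(-4) = -1)
X = 0 (X = 0*(⅕) = 0)
w = -9 (w = -2 + (-4 - 3) = -2 - 7 = -9)
d(E) = -16 (d(E) = 2*(-9 - 1*(-1)) = 2*(-9 + 1) = 2*(-8) = -16)
d(X) + 38*O(6) = -16 + 38*4 = -16 + 152 = 136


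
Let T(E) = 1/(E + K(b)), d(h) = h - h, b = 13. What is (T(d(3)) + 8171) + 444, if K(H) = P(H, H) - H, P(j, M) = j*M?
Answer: 1343941/156 ≈ 8615.0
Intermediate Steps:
P(j, M) = M*j
K(H) = H**2 - H (K(H) = H*H - H = H**2 - H)
d(h) = 0
T(E) = 1/(156 + E) (T(E) = 1/(E + 13*(-1 + 13)) = 1/(E + 13*12) = 1/(E + 156) = 1/(156 + E))
(T(d(3)) + 8171) + 444 = (1/(156 + 0) + 8171) + 444 = (1/156 + 8171) + 444 = 1274677/156 + 444 = 1343941/156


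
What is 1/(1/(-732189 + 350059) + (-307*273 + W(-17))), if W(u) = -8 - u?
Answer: -382130/32023258261 ≈ -1.1933e-5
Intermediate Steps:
1/(1/(-732189 + 350059) + (-307*273 + W(-17))) = 1/(1/(-732189 + 350059) + (-307*273 + (-8 - 1*(-17)))) = 1/(1/(-382130) + (-83811 + (-8 + 17))) = 1/(-1/382130 + (-83811 + 9)) = 1/(-1/382130 - 83802) = 1/(-32023258261/382130) = -382130/32023258261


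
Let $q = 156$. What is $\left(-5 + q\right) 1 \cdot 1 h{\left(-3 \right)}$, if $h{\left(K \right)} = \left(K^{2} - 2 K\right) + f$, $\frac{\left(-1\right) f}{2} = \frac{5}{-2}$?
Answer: $3020$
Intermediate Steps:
$f = 5$ ($f = - 2 \frac{5}{-2} = - 2 \cdot 5 \left(- \frac{1}{2}\right) = \left(-2\right) \left(- \frac{5}{2}\right) = 5$)
$h{\left(K \right)} = 5 + K^{2} - 2 K$ ($h{\left(K \right)} = \left(K^{2} - 2 K\right) + 5 = 5 + K^{2} - 2 K$)
$\left(-5 + q\right) 1 \cdot 1 h{\left(-3 \right)} = \left(-5 + 156\right) 1 \cdot 1 \left(5 + \left(-3\right)^{2} - -6\right) = 151 \cdot 1 \left(5 + 9 + 6\right) = 151 \cdot 1 \cdot 20 = 151 \cdot 20 = 3020$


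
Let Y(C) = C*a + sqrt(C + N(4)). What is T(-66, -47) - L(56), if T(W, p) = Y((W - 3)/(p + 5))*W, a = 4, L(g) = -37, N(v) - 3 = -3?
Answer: -2777/7 - 33*sqrt(322)/7 ≈ -481.31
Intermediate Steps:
N(v) = 0 (N(v) = 3 - 3 = 0)
Y(C) = sqrt(C) + 4*C (Y(C) = C*4 + sqrt(C + 0) = 4*C + sqrt(C) = sqrt(C) + 4*C)
T(W, p) = W*(sqrt((-3 + W)/(5 + p)) + 4*(-3 + W)/(5 + p)) (T(W, p) = (sqrt((W - 3)/(p + 5)) + 4*((W - 3)/(p + 5)))*W = (sqrt((-3 + W)/(5 + p)) + 4*((-3 + W)/(5 + p)))*W = (sqrt((-3 + W)/(5 + p)) + 4*(-3 + W)/(5 + p))*W = W*(sqrt((-3 + W)/(5 + p)) + 4*(-3 + W)/(5 + p)))
T(-66, -47) - L(56) = -66*(-12 + 4*(-66) + sqrt((-3 - 66)/(5 - 47))*(5 - 47))/(5 - 47) - 1*(-37) = -66*(-12 - 264 + sqrt(-69/(-42))*(-42))/(-42) + 37 = -66*(-1/42)*(-12 - 264 + sqrt(-1/42*(-69))*(-42)) + 37 = -66*(-1/42)*(-12 - 264 + sqrt(23/14)*(-42)) + 37 = -66*(-1/42)*(-12 - 264 + (sqrt(322)/14)*(-42)) + 37 = -66*(-1/42)*(-12 - 264 - 3*sqrt(322)) + 37 = -66*(-1/42)*(-276 - 3*sqrt(322)) + 37 = (-3036/7 - 33*sqrt(322)/7) + 37 = -2777/7 - 33*sqrt(322)/7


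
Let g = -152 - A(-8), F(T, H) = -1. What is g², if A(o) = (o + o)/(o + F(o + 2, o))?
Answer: 1915456/81 ≈ 23648.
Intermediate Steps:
A(o) = 2*o/(-1 + o) (A(o) = (o + o)/(o - 1) = (2*o)/(-1 + o) = 2*o/(-1 + o))
g = -1384/9 (g = -152 - 2*(-8)/(-1 - 8) = -152 - 2*(-8)/(-9) = -152 - 2*(-8)*(-1)/9 = -152 - 1*16/9 = -152 - 16/9 = -1384/9 ≈ -153.78)
g² = (-1384/9)² = 1915456/81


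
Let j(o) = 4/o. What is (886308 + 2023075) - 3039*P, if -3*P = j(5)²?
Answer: 72750783/25 ≈ 2.9100e+6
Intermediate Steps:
P = -16/75 (P = -(4/5)²/3 = -(4*(⅕))²/3 = -(⅘)²/3 = -⅓*16/25 = -16/75 ≈ -0.21333)
(886308 + 2023075) - 3039*P = (886308 + 2023075) - 3039*(-16/75) = 2909383 + 16208/25 = 72750783/25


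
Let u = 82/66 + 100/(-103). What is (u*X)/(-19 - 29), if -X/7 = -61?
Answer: -394121/163152 ≈ -2.4157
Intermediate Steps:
X = 427 (X = -7*(-61) = 427)
u = 923/3399 (u = 82*(1/66) + 100*(-1/103) = 41/33 - 100/103 = 923/3399 ≈ 0.27155)
(u*X)/(-19 - 29) = ((923/3399)*427)/(-19 - 29) = (394121/3399)/(-48) = (394121/3399)*(-1/48) = -394121/163152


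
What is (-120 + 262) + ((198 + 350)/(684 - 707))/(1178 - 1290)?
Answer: 91585/644 ≈ 142.21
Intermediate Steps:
(-120 + 262) + ((198 + 350)/(684 - 707))/(1178 - 1290) = 142 + (548/(-23))/(-112) = 142 - 137*(-1)/(28*23) = 142 - 1/112*(-548/23) = 142 + 137/644 = 91585/644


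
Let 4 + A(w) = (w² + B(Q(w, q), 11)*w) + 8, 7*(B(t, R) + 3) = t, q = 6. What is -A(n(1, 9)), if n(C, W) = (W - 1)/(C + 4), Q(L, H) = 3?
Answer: -428/175 ≈ -2.4457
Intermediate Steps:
B(t, R) = -3 + t/7
n(C, W) = (-1 + W)/(4 + C)
A(w) = 4 + w² - 18*w/7 (A(w) = -4 + ((w² + (-3 + (⅐)*3)*w) + 8) = -4 + ((w² + (-3 + 3/7)*w) + 8) = -4 + ((w² - 18*w/7) + 8) = -4 + (8 + w² - 18*w/7) = 4 + w² - 18*w/7)
-A(n(1, 9)) = -(4 + ((-1 + 9)/(4 + 1))² - 18*(-1 + 9)/(7*(4 + 1))) = -(4 + (8/5)² - 18*8/(7*5)) = -(4 + ((⅕)*8)² - 18*8/35) = -(4 + (8/5)² - 18/7*8/5) = -(4 + 64/25 - 144/35) = -1*428/175 = -428/175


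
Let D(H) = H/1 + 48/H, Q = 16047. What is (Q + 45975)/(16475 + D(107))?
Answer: 3318177/887161 ≈ 3.7402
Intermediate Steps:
D(H) = H + 48/H (D(H) = H*1 + 48/H = H + 48/H)
(Q + 45975)/(16475 + D(107)) = (16047 + 45975)/(16475 + (107 + 48/107)) = 62022/(16475 + (107 + 48*(1/107))) = 62022/(16475 + (107 + 48/107)) = 62022/(16475 + 11497/107) = 62022/(1774322/107) = 62022*(107/1774322) = 3318177/887161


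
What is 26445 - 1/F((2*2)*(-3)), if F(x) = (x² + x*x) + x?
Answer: 7298819/276 ≈ 26445.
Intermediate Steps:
F(x) = x + 2*x² (F(x) = (x² + x²) + x = 2*x² + x = x + 2*x²)
26445 - 1/F((2*2)*(-3)) = 26445 - 1/(((2*2)*(-3))*(1 + 2*((2*2)*(-3)))) = 26445 - 1/((4*(-3))*(1 + 2*(4*(-3)))) = 26445 - 1/((-12*(1 + 2*(-12)))) = 26445 - 1/((-12*(1 - 24))) = 26445 - 1/((-12*(-23))) = 26445 - 1/276 = 7298819/276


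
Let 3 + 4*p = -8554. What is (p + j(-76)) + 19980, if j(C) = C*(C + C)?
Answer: 117571/4 ≈ 29393.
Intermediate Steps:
p = -8557/4 (p = -3/4 + (1/4)*(-8554) = -3/4 - 4277/2 = -8557/4 ≈ -2139.3)
j(C) = 2*C**2 (j(C) = C*(2*C) = 2*C**2)
(p + j(-76)) + 19980 = (-8557/4 + 2*(-76)**2) + 19980 = (-8557/4 + 2*5776) + 19980 = (-8557/4 + 11552) + 19980 = 37651/4 + 19980 = 117571/4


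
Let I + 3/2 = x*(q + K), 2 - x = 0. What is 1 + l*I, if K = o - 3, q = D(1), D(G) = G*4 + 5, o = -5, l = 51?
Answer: 53/2 ≈ 26.500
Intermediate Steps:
D(G) = 5 + 4*G (D(G) = 4*G + 5 = 5 + 4*G)
x = 2 (x = 2 - 1*0 = 2 + 0 = 2)
q = 9 (q = 5 + 4*1 = 5 + 4 = 9)
K = -8 (K = -5 - 3 = -8)
I = 1/2 (I = -3/2 + 2*(9 - 8) = -3/2 + 2*1 = -3/2 + 2 = 1/2 ≈ 0.50000)
1 + l*I = 1 + 51*(1/2) = 1 + 51/2 = 53/2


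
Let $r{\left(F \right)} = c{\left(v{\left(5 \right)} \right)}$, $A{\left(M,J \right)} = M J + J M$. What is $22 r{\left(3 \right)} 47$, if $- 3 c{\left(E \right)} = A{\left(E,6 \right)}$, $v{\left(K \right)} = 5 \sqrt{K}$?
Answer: $- 20680 \sqrt{5} \approx -46242.0$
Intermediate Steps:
$A{\left(M,J \right)} = 2 J M$ ($A{\left(M,J \right)} = J M + J M = 2 J M$)
$c{\left(E \right)} = - 4 E$ ($c{\left(E \right)} = - \frac{2 \cdot 6 E}{3} = - \frac{12 E}{3} = - 4 E$)
$r{\left(F \right)} = - 20 \sqrt{5}$ ($r{\left(F \right)} = - 4 \cdot 5 \sqrt{5} = - 20 \sqrt{5}$)
$22 r{\left(3 \right)} 47 = 22 \left(- 20 \sqrt{5}\right) 47 = - 440 \sqrt{5} \cdot 47 = - 20680 \sqrt{5}$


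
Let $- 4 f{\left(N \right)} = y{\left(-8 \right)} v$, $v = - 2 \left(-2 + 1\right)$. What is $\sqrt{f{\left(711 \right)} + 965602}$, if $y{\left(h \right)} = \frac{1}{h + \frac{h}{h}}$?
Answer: $\frac{\sqrt{189258006}}{14} \approx 982.65$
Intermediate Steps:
$v = 2$ ($v = \left(-2\right) \left(-1\right) = 2$)
$y{\left(h \right)} = \frac{1}{1 + h}$ ($y{\left(h \right)} = \frac{1}{h + 1} = \frac{1}{1 + h}$)
$f{\left(N \right)} = \frac{1}{14}$ ($f{\left(N \right)} = - \frac{\frac{1}{1 - 8} \cdot 2}{4} = - \frac{\frac{1}{-7} \cdot 2}{4} = - \frac{\left(- \frac{1}{7}\right) 2}{4} = \left(- \frac{1}{4}\right) \left(- \frac{2}{7}\right) = \frac{1}{14}$)
$\sqrt{f{\left(711 \right)} + 965602} = \sqrt{\frac{1}{14} + 965602} = \sqrt{\frac{13518429}{14}} = \frac{\sqrt{189258006}}{14}$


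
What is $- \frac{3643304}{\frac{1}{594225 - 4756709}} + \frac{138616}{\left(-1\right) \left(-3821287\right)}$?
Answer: $\frac{57950561004719042648}{3821287} \approx 1.5165 \cdot 10^{13}$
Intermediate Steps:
$- \frac{3643304}{\frac{1}{594225 - 4756709}} + \frac{138616}{\left(-1\right) \left(-3821287\right)} = - \frac{3643304}{\frac{1}{-4162484}} + \frac{138616}{3821287} = - \frac{3643304}{- \frac{1}{4162484}} + 138616 \cdot \frac{1}{3821287} = \left(-3643304\right) \left(-4162484\right) + \frac{138616}{3821287} = 15165194607136 + \frac{138616}{3821287} = \frac{57950561004719042648}{3821287}$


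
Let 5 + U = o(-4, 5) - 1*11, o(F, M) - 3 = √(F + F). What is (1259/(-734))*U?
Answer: 16367/734 - 1259*I*√2/367 ≈ 22.298 - 4.8515*I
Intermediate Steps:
o(F, M) = 3 + √2*√F (o(F, M) = 3 + √(F + F) = 3 + √(2*F) = 3 + √2*√F)
U = -13 + 2*I*√2 (U = -5 + ((3 + √2*√(-4)) - 1*11) = -5 + ((3 + √2*(2*I)) - 11) = -5 + ((3 + 2*I*√2) - 11) = -5 + (-8 + 2*I*√2) = -13 + 2*I*√2 ≈ -13.0 + 2.8284*I)
(1259/(-734))*U = (1259/(-734))*(-13 + 2*I*√2) = (1259*(-1/734))*(-13 + 2*I*√2) = -1259*(-13 + 2*I*√2)/734 = 16367/734 - 1259*I*√2/367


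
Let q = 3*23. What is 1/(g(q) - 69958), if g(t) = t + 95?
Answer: -1/69794 ≈ -1.4328e-5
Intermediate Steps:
q = 69
g(t) = 95 + t
1/(g(q) - 69958) = 1/((95 + 69) - 69958) = 1/(164 - 69958) = 1/(-69794) = -1/69794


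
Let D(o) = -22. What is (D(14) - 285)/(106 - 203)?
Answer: 307/97 ≈ 3.1649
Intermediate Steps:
(D(14) - 285)/(106 - 203) = (-22 - 285)/(106 - 203) = -307/(-97) = -307*(-1/97) = 307/97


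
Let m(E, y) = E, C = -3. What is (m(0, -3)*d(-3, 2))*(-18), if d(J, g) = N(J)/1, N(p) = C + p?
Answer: 0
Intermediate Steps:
N(p) = -3 + p
d(J, g) = -3 + J (d(J, g) = (-3 + J)/1 = (-3 + J)*1 = -3 + J)
(m(0, -3)*d(-3, 2))*(-18) = (0*(-3 - 3))*(-18) = (0*(-6))*(-18) = 0*(-18) = 0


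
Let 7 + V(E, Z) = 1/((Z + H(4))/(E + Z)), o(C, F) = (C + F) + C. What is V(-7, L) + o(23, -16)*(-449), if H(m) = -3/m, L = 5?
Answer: -229117/17 ≈ -13477.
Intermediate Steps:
o(C, F) = F + 2*C
V(E, Z) = -7 + (E + Z)/(-¾ + Z) (V(E, Z) = -7 + 1/((Z - 3/4)/(E + Z)) = -7 + 1/((Z - 3*¼)/(E + Z)) = -7 + 1/((Z - ¾)/(E + Z)) = -7 + 1/((-¾ + Z)/(E + Z)) = -7 + (E + Z)/(-¾ + Z))
V(-7, L) + o(23, -16)*(-449) = (21 - 24*5 + 4*(-7))/(-3 + 4*5) + (-16 + 2*23)*(-449) = (21 - 120 - 28)/(-3 + 20) + (-16 + 46)*(-449) = -127/17 + 30*(-449) = (1/17)*(-127) - 13470 = -127/17 - 13470 = -229117/17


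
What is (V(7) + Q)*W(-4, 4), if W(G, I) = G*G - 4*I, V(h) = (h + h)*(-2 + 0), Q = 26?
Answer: 0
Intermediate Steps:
V(h) = -4*h (V(h) = (2*h)*(-2) = -4*h)
W(G, I) = G² - 4*I
(V(7) + Q)*W(-4, 4) = (-4*7 + 26)*((-4)² - 4*4) = (-28 + 26)*(16 - 16) = -2*0 = 0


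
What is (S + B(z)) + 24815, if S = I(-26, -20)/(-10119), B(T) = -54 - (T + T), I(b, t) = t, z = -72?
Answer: 252013715/10119 ≈ 24905.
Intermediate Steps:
B(T) = -54 - 2*T
S = 20/10119 (S = -20/(-10119) = -20*(-1/10119) = 20/10119 ≈ 0.0019765)
(S + B(z)) + 24815 = (20/10119 + (-54 - 2*(-72))) + 24815 = (20/10119 + (-54 + 144)) + 24815 = (20/10119 + 90) + 24815 = 910730/10119 + 24815 = 252013715/10119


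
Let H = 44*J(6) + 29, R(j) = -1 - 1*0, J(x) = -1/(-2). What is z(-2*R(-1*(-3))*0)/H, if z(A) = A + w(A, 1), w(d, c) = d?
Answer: 0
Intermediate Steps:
J(x) = ½ (J(x) = -1*(-½) = ½)
R(j) = -1 (R(j) = -1 + 0 = -1)
z(A) = 2*A (z(A) = A + A = 2*A)
H = 51 (H = 44*(½) + 29 = 22 + 29 = 51)
z(-2*R(-1*(-3))*0)/H = (2*(-2*(-1)*0))/51 = (2*(2*0))*(1/51) = (2*0)*(1/51) = 0*(1/51) = 0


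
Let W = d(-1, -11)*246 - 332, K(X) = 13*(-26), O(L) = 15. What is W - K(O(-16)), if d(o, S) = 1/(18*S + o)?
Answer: 948/199 ≈ 4.7638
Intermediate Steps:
d(o, S) = 1/(o + 18*S)
K(X) = -338
W = -66314/199 (W = 246/(-1 + 18*(-11)) - 332 = 246/(-1 - 198) - 332 = 246/(-199) - 332 = -1/199*246 - 332 = -246/199 - 332 = -66314/199 ≈ -333.24)
W - K(O(-16)) = -66314/199 - 1*(-338) = -66314/199 + 338 = 948/199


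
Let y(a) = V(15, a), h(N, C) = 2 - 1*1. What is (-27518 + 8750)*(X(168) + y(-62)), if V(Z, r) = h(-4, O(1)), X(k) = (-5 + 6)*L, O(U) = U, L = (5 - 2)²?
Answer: -187680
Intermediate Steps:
L = 9 (L = 3² = 9)
X(k) = 9 (X(k) = (-5 + 6)*9 = 1*9 = 9)
h(N, C) = 1 (h(N, C) = 2 - 1 = 1)
V(Z, r) = 1
y(a) = 1
(-27518 + 8750)*(X(168) + y(-62)) = (-27518 + 8750)*(9 + 1) = -18768*10 = -187680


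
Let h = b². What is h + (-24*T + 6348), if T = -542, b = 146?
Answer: 40672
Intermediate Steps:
h = 21316 (h = 146² = 21316)
h + (-24*T + 6348) = 21316 + (-24*(-542) + 6348) = 21316 + (13008 + 6348) = 21316 + 19356 = 40672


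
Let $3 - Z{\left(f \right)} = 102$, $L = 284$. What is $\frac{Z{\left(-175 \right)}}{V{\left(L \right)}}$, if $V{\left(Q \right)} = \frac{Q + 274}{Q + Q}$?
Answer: $- \frac{3124}{31} \approx -100.77$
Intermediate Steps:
$V{\left(Q \right)} = \frac{274 + Q}{2 Q}$
$Z{\left(f \right)} = -99$ ($Z{\left(f \right)} = 3 - 102 = -99$)
$\frac{Z{\left(-175 \right)}}{V{\left(L \right)}} = - \frac{99}{\frac{1}{2} \cdot \frac{1}{284} \left(274 + 284\right)} = - \frac{99}{\frac{1}{2} \cdot \frac{1}{284} \cdot 558} = - \frac{99}{\frac{279}{284}} = \left(-99\right) \frac{284}{279} = - \frac{3124}{31}$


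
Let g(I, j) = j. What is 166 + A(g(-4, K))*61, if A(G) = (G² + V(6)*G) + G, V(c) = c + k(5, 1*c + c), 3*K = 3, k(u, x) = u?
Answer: 959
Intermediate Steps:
K = 1 (K = (⅓)*3 = 1)
V(c) = 5 + c (V(c) = c + 5 = 5 + c)
A(G) = G² + 12*G (A(G) = (G² + (5 + 6)*G) + G = (G² + 11*G) + G = G² + 12*G)
166 + A(g(-4, K))*61 = 166 + (1*(12 + 1))*61 = 166 + (1*13)*61 = 166 + 13*61 = 166 + 793 = 959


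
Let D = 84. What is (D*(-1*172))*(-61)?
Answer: 881328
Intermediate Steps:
(D*(-1*172))*(-61) = (84*(-1*172))*(-61) = (84*(-172))*(-61) = -14448*(-61) = 881328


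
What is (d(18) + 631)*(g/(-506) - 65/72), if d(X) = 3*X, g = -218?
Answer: -5888945/18216 ≈ -323.28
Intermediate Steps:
(d(18) + 631)*(g/(-506) - 65/72) = (3*18 + 631)*(-218/(-506) - 65/72) = (54 + 631)*(-218*(-1/506) - 65*1/72) = 685*(109/253 - 65/72) = 685*(-8597/18216) = -5888945/18216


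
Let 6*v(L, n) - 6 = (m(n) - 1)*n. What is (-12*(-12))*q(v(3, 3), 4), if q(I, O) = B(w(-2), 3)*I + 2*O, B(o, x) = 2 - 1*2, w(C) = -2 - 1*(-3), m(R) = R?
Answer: 1152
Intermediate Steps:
w(C) = 1 (w(C) = -2 + 3 = 1)
B(o, x) = 0 (B(o, x) = 2 - 2 = 0)
v(L, n) = 1 + n*(-1 + n)/6 (v(L, n) = 1 + ((n - 1)*n)/6 = 1 + ((-1 + n)*n)/6 = 1 + (n*(-1 + n))/6 = 1 + n*(-1 + n)/6)
q(I, O) = 2*O (q(I, O) = 0*I + 2*O = 0 + 2*O = 2*O)
(-12*(-12))*q(v(3, 3), 4) = (-12*(-12))*(2*4) = 144*8 = 1152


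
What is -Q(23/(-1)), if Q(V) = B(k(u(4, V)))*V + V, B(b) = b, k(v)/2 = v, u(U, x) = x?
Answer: -1035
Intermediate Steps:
k(v) = 2*v
Q(V) = V + 2*V² (Q(V) = (2*V)*V + V = 2*V² + V = V + 2*V²)
-Q(23/(-1)) = -23/(-1)*(1 + 2*(23/(-1))) = -23*(-1)*(1 + 2*(23*(-1))) = -(-23)*(1 + 2*(-23)) = -(-23)*(1 - 46) = -(-23)*(-45) = -1*1035 = -1035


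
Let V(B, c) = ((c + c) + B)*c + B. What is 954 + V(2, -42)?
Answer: 4400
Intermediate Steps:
V(B, c) = B + c*(B + 2*c) (V(B, c) = (2*c + B)*c + B = (B + 2*c)*c + B = c*(B + 2*c) + B = B + c*(B + 2*c))
954 + V(2, -42) = 954 + (2 + 2*(-42)**2 + 2*(-42)) = 954 + (2 + 2*1764 - 84) = 954 + (2 + 3528 - 84) = 954 + 3446 = 4400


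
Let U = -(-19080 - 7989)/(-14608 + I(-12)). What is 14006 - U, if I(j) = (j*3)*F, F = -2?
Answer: 203618285/14536 ≈ 14008.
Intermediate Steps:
I(j) = -6*j (I(j) = (j*3)*(-2) = (3*j)*(-2) = -6*j)
U = -27069/14536 (U = -(-19080 - 7989)/(-14608 - 6*(-12)) = -(-27069)/(-14608 + 72) = -(-27069)/(-14536) = -(-27069)*(-1)/14536 = -1*27069/14536 = -27069/14536 ≈ -1.8622)
14006 - U = 14006 - 1*(-27069/14536) = 14006 + 27069/14536 = 203618285/14536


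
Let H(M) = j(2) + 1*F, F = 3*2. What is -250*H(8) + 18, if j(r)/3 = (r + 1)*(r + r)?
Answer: -10482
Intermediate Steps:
j(r) = 6*r*(1 + r) (j(r) = 3*((r + 1)*(r + r)) = 3*((1 + r)*(2*r)) = 3*(2*r*(1 + r)) = 6*r*(1 + r))
F = 6
H(M) = 42 (H(M) = 6*2*(1 + 2) + 1*6 = 6*2*3 + 6 = 36 + 6 = 42)
-250*H(8) + 18 = -250*42 + 18 = -10500 + 18 = -10482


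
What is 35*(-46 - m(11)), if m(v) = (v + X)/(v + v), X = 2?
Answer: -35875/22 ≈ -1630.7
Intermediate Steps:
m(v) = (2 + v)/(2*v) (m(v) = (v + 2)/(v + v) = (2 + v)/((2*v)) = (2 + v)*(1/(2*v)) = (2 + v)/(2*v))
35*(-46 - m(11)) = 35*(-46 - (2 + 11)/(2*11)) = 35*(-46 - 13/(2*11)) = 35*(-46 - 1*13/22) = 35*(-46 - 13/22) = 35*(-1025/22) = -35875/22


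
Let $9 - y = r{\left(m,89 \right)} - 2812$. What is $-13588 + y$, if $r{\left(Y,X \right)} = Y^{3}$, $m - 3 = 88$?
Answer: $-764338$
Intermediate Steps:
$m = 91$ ($m = 3 + 88 = 91$)
$y = -750750$ ($y = 9 - \left(91^{3} - 2812\right) = 9 - \left(753571 - 2812\right) = 9 - 750759 = -750750$)
$-13588 + y = -13588 - 750750 = -764338$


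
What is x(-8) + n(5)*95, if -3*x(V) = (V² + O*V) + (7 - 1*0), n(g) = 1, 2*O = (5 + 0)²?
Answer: 314/3 ≈ 104.67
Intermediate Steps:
O = 25/2 (O = (5 + 0)²/2 = (½)*5² = (½)*25 = 25/2 ≈ 12.500)
x(V) = -7/3 - 25*V/6 - V²/3 (x(V) = -((V² + 25*V/2) + (7 - 1*0))/3 = -((V² + 25*V/2) + (7 + 0))/3 = -((V² + 25*V/2) + 7)/3 = -(7 + V² + 25*V/2)/3 = -7/3 - 25*V/6 - V²/3)
x(-8) + n(5)*95 = (-7/3 - 25/6*(-8) - ⅓*(-8)²) + 1*95 = (-7/3 + 100/3 - ⅓*64) + 95 = (-7/3 + 100/3 - 64/3) + 95 = 29/3 + 95 = 314/3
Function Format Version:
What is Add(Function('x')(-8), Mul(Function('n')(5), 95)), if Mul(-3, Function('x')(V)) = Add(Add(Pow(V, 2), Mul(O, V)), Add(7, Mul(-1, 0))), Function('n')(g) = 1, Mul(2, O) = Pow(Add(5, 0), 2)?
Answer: Rational(314, 3) ≈ 104.67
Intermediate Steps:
O = Rational(25, 2) (O = Mul(Rational(1, 2), Pow(Add(5, 0), 2)) = Mul(Rational(1, 2), Pow(5, 2)) = Mul(Rational(1, 2), 25) = Rational(25, 2) ≈ 12.500)
Function('x')(V) = Add(Rational(-7, 3), Mul(Rational(-25, 6), V), Mul(Rational(-1, 3), Pow(V, 2))) (Function('x')(V) = Mul(Rational(-1, 3), Add(Add(Pow(V, 2), Mul(Rational(25, 2), V)), Add(7, Mul(-1, 0)))) = Mul(Rational(-1, 3), Add(Add(Pow(V, 2), Mul(Rational(25, 2), V)), Add(7, 0))) = Mul(Rational(-1, 3), Add(Add(Pow(V, 2), Mul(Rational(25, 2), V)), 7)) = Mul(Rational(-1, 3), Add(7, Pow(V, 2), Mul(Rational(25, 2), V))) = Add(Rational(-7, 3), Mul(Rational(-25, 6), V), Mul(Rational(-1, 3), Pow(V, 2))))
Add(Function('x')(-8), Mul(Function('n')(5), 95)) = Add(Add(Rational(-7, 3), Mul(Rational(-25, 6), -8), Mul(Rational(-1, 3), Pow(-8, 2))), Mul(1, 95)) = Add(Add(Rational(-7, 3), Rational(100, 3), Mul(Rational(-1, 3), 64)), 95) = Add(Add(Rational(-7, 3), Rational(100, 3), Rational(-64, 3)), 95) = Add(Rational(29, 3), 95) = Rational(314, 3)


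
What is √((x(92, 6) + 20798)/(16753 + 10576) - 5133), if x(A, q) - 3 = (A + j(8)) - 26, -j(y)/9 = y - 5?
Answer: I*√3833135942693/27329 ≈ 71.64*I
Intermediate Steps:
j(y) = 45 - 9*y (j(y) = -9*(y - 5) = -9*(-5 + y) = 45 - 9*y)
x(A, q) = -50 + A (x(A, q) = 3 + ((A + (45 - 9*8)) - 26) = 3 + ((A + (45 - 72)) - 26) = 3 + ((A - 27) - 26) = 3 + ((-27 + A) - 26) = 3 + (-53 + A) = -50 + A)
√((x(92, 6) + 20798)/(16753 + 10576) - 5133) = √(((-50 + 92) + 20798)/(16753 + 10576) - 5133) = √((42 + 20798)/27329 - 5133) = √(20840*(1/27329) - 5133) = √(20840/27329 - 5133) = √(-140258917/27329) = I*√3833135942693/27329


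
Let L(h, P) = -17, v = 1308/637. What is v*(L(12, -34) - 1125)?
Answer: -1493736/637 ≈ -2345.0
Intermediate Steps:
v = 1308/637 (v = 1308*(1/637) = 1308/637 ≈ 2.0534)
v*(L(12, -34) - 1125) = 1308*(-17 - 1125)/637 = (1308/637)*(-1142) = -1493736/637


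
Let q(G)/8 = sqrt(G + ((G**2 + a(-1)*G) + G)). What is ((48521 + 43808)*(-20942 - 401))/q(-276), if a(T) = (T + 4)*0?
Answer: -1970577847*sqrt(18906)/302496 ≈ -8.9572e+5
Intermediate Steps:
a(T) = 0 (a(T) = (4 + T)*0 = 0)
q(G) = 8*sqrt(G**2 + 2*G) (q(G) = 8*sqrt(G + ((G**2 + 0*G) + G)) = 8*sqrt(G + ((G**2 + 0) + G)) = 8*sqrt(G + (G**2 + G)) = 8*sqrt(G + (G + G**2)) = 8*sqrt(G**2 + 2*G))
((48521 + 43808)*(-20942 - 401))/q(-276) = ((48521 + 43808)*(-20942 - 401))/((8*sqrt(-276*(2 - 276)))) = (92329*(-21343))/((8*sqrt(-276*(-274)))) = -1970577847*sqrt(18906)/302496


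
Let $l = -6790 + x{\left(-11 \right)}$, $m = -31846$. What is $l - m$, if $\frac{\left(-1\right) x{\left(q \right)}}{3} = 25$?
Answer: $24981$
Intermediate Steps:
$x{\left(q \right)} = -75$ ($x{\left(q \right)} = \left(-3\right) 25 = -75$)
$l = -6865$ ($l = -6790 - 75 = -6865$)
$l - m = -6865 - -31846 = -6865 + 31846 = 24981$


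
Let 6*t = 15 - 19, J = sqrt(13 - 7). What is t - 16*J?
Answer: -2/3 - 16*sqrt(6) ≈ -39.859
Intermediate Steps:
J = sqrt(6) ≈ 2.4495
t = -2/3 (t = (15 - 19)/6 = (1/6)*(-4) = -2/3 ≈ -0.66667)
t - 16*J = -2/3 - 16*sqrt(6)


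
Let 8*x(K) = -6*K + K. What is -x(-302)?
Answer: -755/4 ≈ -188.75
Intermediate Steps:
x(K) = -5*K/8 (x(K) = (-6*K + K)/8 = (-5*K)/8 = -5*K/8)
-x(-302) = -(-5)*(-302)/8 = -1*755/4 = -755/4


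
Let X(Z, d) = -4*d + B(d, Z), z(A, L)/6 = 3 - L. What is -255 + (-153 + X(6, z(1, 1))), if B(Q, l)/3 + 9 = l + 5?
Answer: -450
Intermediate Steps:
z(A, L) = 18 - 6*L (z(A, L) = 6*(3 - L) = 18 - 6*L)
B(Q, l) = -12 + 3*l (B(Q, l) = -27 + 3*(l + 5) = -27 + 3*(5 + l) = -27 + (15 + 3*l) = -12 + 3*l)
X(Z, d) = -12 - 4*d + 3*Z (X(Z, d) = -4*d + (-12 + 3*Z) = -12 - 4*d + 3*Z)
-255 + (-153 + X(6, z(1, 1))) = -255 + (-153 + (-12 - 4*(18 - 6*1) + 3*6)) = -255 + (-153 + (-12 - 4*(18 - 6) + 18)) = -255 + (-153 + (-12 - 4*12 + 18)) = -255 + (-153 + (-12 - 48 + 18)) = -255 + (-153 - 42) = -255 - 195 = -450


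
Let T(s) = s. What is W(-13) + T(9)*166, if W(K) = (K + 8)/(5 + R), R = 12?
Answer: 25393/17 ≈ 1493.7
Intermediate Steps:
W(K) = 8/17 + K/17 (W(K) = (K + 8)/(5 + 12) = (8 + K)/17 = (8 + K)*(1/17) = 8/17 + K/17)
W(-13) + T(9)*166 = (8/17 + (1/17)*(-13)) + 9*166 = (8/17 - 13/17) + 1494 = -5/17 + 1494 = 25393/17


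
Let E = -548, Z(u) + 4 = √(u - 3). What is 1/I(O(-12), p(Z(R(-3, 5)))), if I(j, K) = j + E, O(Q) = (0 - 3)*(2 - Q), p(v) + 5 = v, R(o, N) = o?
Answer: -1/590 ≈ -0.0016949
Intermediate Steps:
Z(u) = -4 + √(-3 + u) (Z(u) = -4 + √(u - 3) = -4 + √(-3 + u))
p(v) = -5 + v
O(Q) = -6 + 3*Q (O(Q) = -3*(2 - Q) = -6 + 3*Q)
I(j, K) = -548 + j (I(j, K) = j - 548 = -548 + j)
1/I(O(-12), p(Z(R(-3, 5)))) = 1/(-548 + (-6 + 3*(-12))) = 1/(-548 + (-6 - 36)) = 1/(-548 - 42) = 1/(-590) = -1/590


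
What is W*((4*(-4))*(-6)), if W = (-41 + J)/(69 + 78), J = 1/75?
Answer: -98368/3675 ≈ -26.767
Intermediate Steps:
J = 1/75 ≈ 0.013333
W = -3074/11025 (W = (-41 + 1/75)/(69 + 78) = -3074/75/147 = -3074/75*1/147 = -3074/11025 ≈ -0.27882)
W*((4*(-4))*(-6)) = -3074*4*(-4)*(-6)/11025 = -(-49184)*(-6)/11025 = -3074/11025*96 = -98368/3675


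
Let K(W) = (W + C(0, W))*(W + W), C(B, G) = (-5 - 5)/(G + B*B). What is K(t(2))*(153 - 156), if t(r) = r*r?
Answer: -36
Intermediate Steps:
C(B, G) = -10/(G + B²)
t(r) = r²
K(W) = 2*W*(W - 10/W) (K(W) = (W - 10/(W + 0²))*(W + W) = (W - 10/(W + 0))*(2*W) = (W - 10/W)*(2*W) = 2*W*(W - 10/W))
K(t(2))*(153 - 156) = (-20 + 2*(2²)²)*(153 - 156) = (-20 + 2*4²)*(-3) = (-20 + 2*16)*(-3) = (-20 + 32)*(-3) = 12*(-3) = -36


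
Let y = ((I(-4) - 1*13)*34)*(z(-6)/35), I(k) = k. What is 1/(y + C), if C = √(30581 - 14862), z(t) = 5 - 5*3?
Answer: 8092/566105 - 49*√15719/566105 ≈ 0.0034421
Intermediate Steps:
z(t) = -10 (z(t) = 5 - 15 = -10)
C = √15719 ≈ 125.38
y = 1156/7 (y = ((-4 - 1*13)*34)*(-10/35) = ((-4 - 13)*34)*(-10*1/35) = -17*34*(-2/7) = -578*(-2/7) = 1156/7 ≈ 165.14)
1/(y + C) = 1/(1156/7 + √15719)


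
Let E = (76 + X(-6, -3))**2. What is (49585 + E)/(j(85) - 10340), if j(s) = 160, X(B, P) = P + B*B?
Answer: -30733/5090 ≈ -6.0379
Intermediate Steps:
X(B, P) = P + B**2
E = 11881 (E = (76 + (-3 + (-6)**2))**2 = (76 + (-3 + 36))**2 = (76 + 33)**2 = 109**2 = 11881)
(49585 + E)/(j(85) - 10340) = (49585 + 11881)/(160 - 10340) = 61466/(-10180) = 61466*(-1/10180) = -30733/5090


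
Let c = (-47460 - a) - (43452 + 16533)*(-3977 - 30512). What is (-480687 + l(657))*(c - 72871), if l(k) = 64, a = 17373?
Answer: -994257572010703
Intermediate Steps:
c = 2068757832 (c = (-47460 - 1*17373) - (43452 + 16533)*(-3977 - 30512) = (-47460 - 17373) - 59985*(-34489) = -64833 - 1*(-2068822665) = -64833 + 2068822665 = 2068757832)
(-480687 + l(657))*(c - 72871) = (-480687 + 64)*(2068757832 - 72871) = -480623*2068684961 = -994257572010703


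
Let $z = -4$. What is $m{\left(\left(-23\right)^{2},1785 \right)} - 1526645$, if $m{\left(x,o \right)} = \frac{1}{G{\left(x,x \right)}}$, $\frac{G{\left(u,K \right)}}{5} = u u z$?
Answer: $- \frac{8544357268901}{5596820} \approx -1.5266 \cdot 10^{6}$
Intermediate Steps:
$G{\left(u,K \right)} = - 20 u^{2}$ ($G{\left(u,K \right)} = 5 u u \left(-4\right) = 5 u^{2} \left(-4\right) = 5 \left(- 4 u^{2}\right) = - 20 u^{2}$)
$m{\left(x,o \right)} = - \frac{1}{20 x^{2}}$ ($m{\left(x,o \right)} = \frac{1}{\left(-20\right) x^{2}} = - \frac{1}{20 x^{2}}$)
$m{\left(\left(-23\right)^{2},1785 \right)} - 1526645 = - \frac{1}{20 \cdot 279841} - 1526645 = \left(- \frac{1}{20}\right) \frac{1}{279841} - 1526645 = - \frac{1}{5596820} - 1526645 = - \frac{8544357268901}{5596820}$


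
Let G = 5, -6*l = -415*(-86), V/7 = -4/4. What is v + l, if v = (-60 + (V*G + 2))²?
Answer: 8102/3 ≈ 2700.7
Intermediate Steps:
V = -7 (V = 7*(-4/4) = 7*(-4*¼) = 7*(-1) = -7)
l = -17845/3 (l = -(-415)*(-86)/6 = -⅙*35690 = -17845/3 ≈ -5948.3)
v = 8649 (v = (-60 + (-7*5 + 2))² = (-60 + (-35 + 2))² = (-60 - 33)² = (-93)² = 8649)
v + l = 8649 - 17845/3 = 8102/3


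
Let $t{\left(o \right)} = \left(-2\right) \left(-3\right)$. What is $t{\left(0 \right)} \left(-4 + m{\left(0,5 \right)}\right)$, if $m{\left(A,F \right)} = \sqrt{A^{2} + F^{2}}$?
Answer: $6$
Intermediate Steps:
$t{\left(o \right)} = 6$
$t{\left(0 \right)} \left(-4 + m{\left(0,5 \right)}\right) = 6 \left(-4 + \sqrt{0^{2} + 5^{2}}\right) = 6 \left(-4 + \sqrt{0 + 25}\right) = 6 \left(-4 + \sqrt{25}\right) = 6 \left(-4 + 5\right) = 6 \cdot 1 = 6$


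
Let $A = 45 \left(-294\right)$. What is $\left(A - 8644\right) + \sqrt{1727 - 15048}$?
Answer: $-21874 + i \sqrt{13321} \approx -21874.0 + 115.42 i$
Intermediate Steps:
$A = -13230$
$\left(A - 8644\right) + \sqrt{1727 - 15048} = \left(-13230 - 8644\right) + \sqrt{1727 - 15048} = -21874 + \sqrt{-13321} = -21874 + i \sqrt{13321}$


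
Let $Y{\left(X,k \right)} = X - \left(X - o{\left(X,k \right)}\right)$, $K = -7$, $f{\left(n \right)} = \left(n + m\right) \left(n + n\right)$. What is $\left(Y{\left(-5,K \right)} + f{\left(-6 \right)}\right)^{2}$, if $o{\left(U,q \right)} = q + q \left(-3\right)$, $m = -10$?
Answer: $42436$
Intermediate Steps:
$f{\left(n \right)} = 2 n \left(-10 + n\right)$ ($f{\left(n \right)} = \left(n - 10\right) \left(n + n\right) = \left(-10 + n\right) 2 n = 2 n \left(-10 + n\right)$)
$o{\left(U,q \right)} = - 2 q$ ($o{\left(U,q \right)} = q - 3 q = - 2 q$)
$Y{\left(X,k \right)} = - 2 k$ ($Y{\left(X,k \right)} = X - \left(X + 2 k\right) = - 2 k$)
$\left(Y{\left(-5,K \right)} + f{\left(-6 \right)}\right)^{2} = \left(\left(-2\right) \left(-7\right) + 2 \left(-6\right) \left(-10 - 6\right)\right)^{2} = \left(14 + 2 \left(-6\right) \left(-16\right)\right)^{2} = \left(14 + 192\right)^{2} = 206^{2} = 42436$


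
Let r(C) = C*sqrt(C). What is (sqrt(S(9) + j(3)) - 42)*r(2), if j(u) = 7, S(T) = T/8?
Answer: sqrt(65) - 84*sqrt(2) ≈ -110.73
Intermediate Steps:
S(T) = T/8 (S(T) = T*(1/8) = T/8)
r(C) = C**(3/2)
(sqrt(S(9) + j(3)) - 42)*r(2) = (sqrt((1/8)*9 + 7) - 42)*2**(3/2) = (sqrt(9/8 + 7) - 42)*(2*sqrt(2)) = (sqrt(65/8) - 42)*(2*sqrt(2)) = (sqrt(130)/4 - 42)*(2*sqrt(2)) = (-42 + sqrt(130)/4)*(2*sqrt(2)) = 2*sqrt(2)*(-42 + sqrt(130)/4)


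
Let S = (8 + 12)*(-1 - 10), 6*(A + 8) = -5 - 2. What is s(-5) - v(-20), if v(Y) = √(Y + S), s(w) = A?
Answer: -55/6 - 4*I*√15 ≈ -9.1667 - 15.492*I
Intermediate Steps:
A = -55/6 (A = -8 + (-5 - 2)/6 = -8 + (⅙)*(-7) = -8 - 7/6 = -55/6 ≈ -9.1667)
S = -220 (S = 20*(-11) = -220)
s(w) = -55/6
v(Y) = √(-220 + Y) (v(Y) = √(Y - 220) = √(-220 + Y))
s(-5) - v(-20) = -55/6 - √(-220 - 20) = -55/6 - √(-240) = -55/6 - 4*I*√15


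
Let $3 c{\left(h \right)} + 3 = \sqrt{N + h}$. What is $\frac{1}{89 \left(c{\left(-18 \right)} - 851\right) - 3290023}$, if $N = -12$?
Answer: $- \frac{10097553}{33986858941813} - \frac{89 i \sqrt{30}}{33986858941813} \approx -2.971 \cdot 10^{-7} - 1.4343 \cdot 10^{-11} i$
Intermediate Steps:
$c{\left(h \right)} = -1 + \frac{\sqrt{-12 + h}}{3}$
$\frac{1}{89 \left(c{\left(-18 \right)} - 851\right) - 3290023} = \frac{1}{89 \left(\left(-1 + \frac{\sqrt{-12 - 18}}{3}\right) - 851\right) - 3290023} = \frac{1}{89 \left(\left(-1 + \frac{\sqrt{-30}}{3}\right) - 851\right) - 3290023} = \frac{1}{89 \left(\left(-1 + \frac{i \sqrt{30}}{3}\right) - 851\right) - 3290023} = \frac{1}{89 \left(-852 + \frac{i \sqrt{30}}{3}\right) - 3290023} = \frac{1}{\left(-75828 + \frac{89 i \sqrt{30}}{3}\right) - 3290023} = \frac{1}{-3365851 + \frac{89 i \sqrt{30}}{3}}$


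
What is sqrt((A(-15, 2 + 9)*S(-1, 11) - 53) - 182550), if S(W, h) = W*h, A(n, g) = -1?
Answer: 24*I*sqrt(317) ≈ 427.31*I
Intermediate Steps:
sqrt((A(-15, 2 + 9)*S(-1, 11) - 53) - 182550) = sqrt((-(-1)*11 - 53) - 182550) = sqrt((-1*(-11) - 53) - 182550) = sqrt((11 - 53) - 182550) = sqrt(-42 - 182550) = sqrt(-182592) = 24*I*sqrt(317)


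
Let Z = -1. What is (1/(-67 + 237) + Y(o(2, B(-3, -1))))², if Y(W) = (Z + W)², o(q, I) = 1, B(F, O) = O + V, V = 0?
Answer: 1/28900 ≈ 3.4602e-5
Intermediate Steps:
B(F, O) = O (B(F, O) = O + 0 = O)
Y(W) = (-1 + W)²
(1/(-67 + 237) + Y(o(2, B(-3, -1))))² = (1/(-67 + 237) + (-1 + 1)²)² = (1/170 + 0²)² = (1/170 + 0)² = (1/170)² = 1/28900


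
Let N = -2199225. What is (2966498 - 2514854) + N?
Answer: -1747581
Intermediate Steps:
(2966498 - 2514854) + N = (2966498 - 2514854) - 2199225 = 451644 - 2199225 = -1747581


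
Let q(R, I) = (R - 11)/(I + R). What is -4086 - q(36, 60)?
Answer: -392281/96 ≈ -4086.3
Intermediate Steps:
q(R, I) = (-11 + R)/(I + R)
-4086 - q(36, 60) = -4086 - (-11 + 36)/(60 + 36) = -4086 - 25/96 = -392281/96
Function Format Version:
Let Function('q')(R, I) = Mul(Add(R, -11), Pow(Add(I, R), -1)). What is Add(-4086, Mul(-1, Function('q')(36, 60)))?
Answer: Rational(-392281, 96) ≈ -4086.3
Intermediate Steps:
Function('q')(R, I) = Mul(Pow(Add(I, R), -1), Add(-11, R)) (Function('q')(R, I) = Mul(Add(-11, R), Pow(Add(I, R), -1)) = Mul(Pow(Add(I, R), -1), Add(-11, R)))
Add(-4086, Mul(-1, Function('q')(36, 60))) = Add(-4086, Mul(-1, Mul(Pow(Add(60, 36), -1), Add(-11, 36)))) = Add(-4086, Mul(-1, Mul(Pow(96, -1), 25))) = Add(-4086, Mul(-1, Mul(Rational(1, 96), 25))) = Add(-4086, Mul(-1, Rational(25, 96))) = Add(-4086, Rational(-25, 96)) = Rational(-392281, 96)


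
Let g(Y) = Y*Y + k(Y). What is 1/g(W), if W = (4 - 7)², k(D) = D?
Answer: 1/90 ≈ 0.011111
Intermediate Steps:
W = 9 (W = (-3)² = 9)
g(Y) = Y + Y² (g(Y) = Y*Y + Y = Y² + Y = Y + Y²)
1/g(W) = 1/(9*(1 + 9)) = 1/(9*10) = 1/90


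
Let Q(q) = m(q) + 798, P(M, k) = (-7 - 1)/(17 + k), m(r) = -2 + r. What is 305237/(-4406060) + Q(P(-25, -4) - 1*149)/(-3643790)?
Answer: -1449587798917/20871184577620 ≈ -0.069454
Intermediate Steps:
P(M, k) = -8/(17 + k)
Q(q) = 796 + q (Q(q) = (-2 + q) + 798 = 796 + q)
305237/(-4406060) + Q(P(-25, -4) - 1*149)/(-3643790) = 305237/(-4406060) + (796 + (-8/(17 - 4) - 1*149))/(-3643790) = 305237*(-1/4406060) + (796 + (-8/13 - 149))*(-1/3643790) = -305237/4406060 + (796 + (-8*1/13 - 149))*(-1/3643790) = -305237/4406060 + (796 + (-8/13 - 149))*(-1/3643790) = -305237/4406060 + (796 - 1945/13)*(-1/3643790) = -305237/4406060 + (8403/13)*(-1/3643790) = -305237/4406060 - 8403/47369270 = -1449587798917/20871184577620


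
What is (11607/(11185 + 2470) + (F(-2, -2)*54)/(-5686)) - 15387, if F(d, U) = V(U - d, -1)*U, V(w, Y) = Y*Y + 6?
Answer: -597303105564/38821165 ≈ -15386.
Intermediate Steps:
V(w, Y) = 6 + Y² (V(w, Y) = Y² + 6 = 6 + Y²)
F(d, U) = 7*U (F(d, U) = (6 + (-1)²)*U = (6 + 1)*U = 7*U)
(11607/(11185 + 2470) + (F(-2, -2)*54)/(-5686)) - 15387 = (11607/(11185 + 2470) + ((7*(-2))*54)/(-5686)) - 15387 = (11607/13655 - 14*54*(-1/5686)) - 15387 = (11607*(1/13655) - 756*(-1/5686)) - 15387 = (11607/13655 + 378/2843) - 15387 = 38160291/38821165 - 15387 = -597303105564/38821165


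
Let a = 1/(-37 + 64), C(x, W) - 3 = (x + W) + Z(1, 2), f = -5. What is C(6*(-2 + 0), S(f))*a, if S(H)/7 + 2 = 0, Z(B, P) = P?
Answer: -7/9 ≈ -0.77778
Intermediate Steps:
S(H) = -14 (S(H) = -14 + 7*0 = -14 + 0 = -14)
C(x, W) = 5 + W + x (C(x, W) = 3 + ((x + W) + 2) = 3 + ((W + x) + 2) = 3 + (2 + W + x) = 5 + W + x)
a = 1/27 ≈ 0.037037
C(6*(-2 + 0), S(f))*a = (5 - 14 + 6*(-2 + 0))*(1/27) = (5 - 14 + 6*(-2))*(1/27) = (5 - 14 - 12)*(1/27) = -21*1/27 = -7/9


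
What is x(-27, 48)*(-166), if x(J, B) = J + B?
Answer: -3486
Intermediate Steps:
x(J, B) = B + J
x(-27, 48)*(-166) = (48 - 27)*(-166) = 21*(-166) = -3486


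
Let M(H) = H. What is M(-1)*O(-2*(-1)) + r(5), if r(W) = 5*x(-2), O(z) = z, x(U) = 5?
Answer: 23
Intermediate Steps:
r(W) = 25 (r(W) = 5*5 = 25)
M(-1)*O(-2*(-1)) + r(5) = -(-2)*(-1) + 25 = -1*2 + 25 = -2 + 25 = 23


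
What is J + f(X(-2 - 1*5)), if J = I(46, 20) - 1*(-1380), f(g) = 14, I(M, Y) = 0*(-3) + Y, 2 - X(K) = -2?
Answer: 1414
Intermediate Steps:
X(K) = 4 (X(K) = 2 - 1*(-2) = 2 + 2 = 4)
I(M, Y) = Y (I(M, Y) = 0 + Y = Y)
J = 1400 (J = 20 - 1*(-1380) = 20 + 1380 = 1400)
J + f(X(-2 - 1*5)) = 1400 + 14 = 1414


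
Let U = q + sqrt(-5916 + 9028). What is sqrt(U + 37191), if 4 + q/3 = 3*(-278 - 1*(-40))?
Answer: sqrt(35037 + 2*sqrt(778)) ≈ 187.33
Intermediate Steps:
q = -2154 (q = -12 + 3*(3*(-278 - 1*(-40))) = -12 + 3*(3*(-278 + 40)) = -12 + 3*(3*(-238)) = -12 + 3*(-714) = -12 - 2142 = -2154)
U = -2154 + 2*sqrt(778) (U = -2154 + sqrt(-5916 + 9028) = -2154 + sqrt(3112) = -2154 + 2*sqrt(778) ≈ -2098.2)
sqrt(U + 37191) = sqrt((-2154 + 2*sqrt(778)) + 37191) = sqrt(35037 + 2*sqrt(778))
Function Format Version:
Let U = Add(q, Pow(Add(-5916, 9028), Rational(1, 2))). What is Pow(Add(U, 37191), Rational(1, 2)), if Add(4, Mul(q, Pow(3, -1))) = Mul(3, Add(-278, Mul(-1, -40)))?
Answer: Pow(Add(35037, Mul(2, Pow(778, Rational(1, 2)))), Rational(1, 2)) ≈ 187.33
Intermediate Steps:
q = -2154 (q = Add(-12, Mul(3, Mul(3, Add(-278, Mul(-1, -40))))) = Add(-12, Mul(3, Mul(3, Add(-278, 40)))) = Add(-12, Mul(3, Mul(3, -238))) = Add(-12, Mul(3, -714)) = Add(-12, -2142) = -2154)
U = Add(-2154, Mul(2, Pow(778, Rational(1, 2)))) (U = Add(-2154, Pow(Add(-5916, 9028), Rational(1, 2))) = Add(-2154, Pow(3112, Rational(1, 2))) = Add(-2154, Mul(2, Pow(778, Rational(1, 2)))) ≈ -2098.2)
Pow(Add(U, 37191), Rational(1, 2)) = Pow(Add(Add(-2154, Mul(2, Pow(778, Rational(1, 2)))), 37191), Rational(1, 2)) = Pow(Add(35037, Mul(2, Pow(778, Rational(1, 2)))), Rational(1, 2))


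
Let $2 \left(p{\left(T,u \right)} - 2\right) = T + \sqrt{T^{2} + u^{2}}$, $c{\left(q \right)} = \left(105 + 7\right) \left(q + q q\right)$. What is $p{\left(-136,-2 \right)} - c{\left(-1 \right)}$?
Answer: $-66 + 5 \sqrt{185} \approx 2.0074$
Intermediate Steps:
$c{\left(q \right)} = 112 q + 112 q^{2}$ ($c{\left(q \right)} = 112 \left(q + q^{2}\right) = 112 q + 112 q^{2}$)
$p{\left(T,u \right)} = 2 + \frac{T}{2} + \frac{\sqrt{T^{2} + u^{2}}}{2}$ ($p{\left(T,u \right)} = 2 + \frac{T + \sqrt{T^{2} + u^{2}}}{2} = 2 + \left(\frac{T}{2} + \frac{\sqrt{T^{2} + u^{2}}}{2}\right) = 2 + \frac{T}{2} + \frac{\sqrt{T^{2} + u^{2}}}{2}$)
$p{\left(-136,-2 \right)} - c{\left(-1 \right)} = \left(2 + \frac{1}{2} \left(-136\right) + \frac{\sqrt{\left(-136\right)^{2} + \left(-2\right)^{2}}}{2}\right) - 112 \left(-1\right) \left(1 - 1\right) = \left(2 - 68 + \frac{\sqrt{18496 + 4}}{2}\right) - 112 \left(-1\right) 0 = \left(2 - 68 + \frac{\sqrt{18500}}{2}\right) - 0 = \left(2 - 68 + \frac{10 \sqrt{185}}{2}\right) + 0 = \left(2 - 68 + 5 \sqrt{185}\right) + 0 = \left(-66 + 5 \sqrt{185}\right) + 0 = -66 + 5 \sqrt{185}$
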